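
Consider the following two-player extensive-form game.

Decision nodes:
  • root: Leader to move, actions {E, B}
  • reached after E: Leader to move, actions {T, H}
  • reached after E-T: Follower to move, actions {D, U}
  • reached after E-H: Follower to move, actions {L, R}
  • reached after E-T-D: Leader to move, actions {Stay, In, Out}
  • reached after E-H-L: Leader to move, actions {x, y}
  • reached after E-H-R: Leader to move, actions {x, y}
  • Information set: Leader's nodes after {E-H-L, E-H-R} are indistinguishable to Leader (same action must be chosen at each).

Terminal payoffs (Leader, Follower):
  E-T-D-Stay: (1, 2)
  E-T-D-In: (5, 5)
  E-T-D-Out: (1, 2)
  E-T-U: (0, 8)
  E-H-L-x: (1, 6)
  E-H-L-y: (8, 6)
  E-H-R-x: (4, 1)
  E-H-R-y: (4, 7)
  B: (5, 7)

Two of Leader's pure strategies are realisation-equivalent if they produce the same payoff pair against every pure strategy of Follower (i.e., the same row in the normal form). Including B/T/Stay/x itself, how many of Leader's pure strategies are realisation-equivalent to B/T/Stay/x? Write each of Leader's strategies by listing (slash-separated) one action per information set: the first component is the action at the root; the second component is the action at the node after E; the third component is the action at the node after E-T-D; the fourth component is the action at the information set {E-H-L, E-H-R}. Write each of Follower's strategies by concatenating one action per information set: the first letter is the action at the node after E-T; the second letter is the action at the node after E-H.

Row for B/T/Stay/x (columns DL, DR, UL, UR): (5,7) (5,7) (5,7) (5,7).
Under B/T/Stay/x, Leader's choice at the node after E and at the node after E-T-D and at the information set {E-H-L, E-H-R} can never be reached regardless of what Follower does, so varying those choices leaves every outcome unchanged.
Holding the reachable choices fixed and varying the unreachable ones freely already gives 2 × 3 × 2 = 12 equivalent strategies.
No other strategy reproduces this row, so those 12 are the full class: B/T/Stay/x, B/T/Stay/y, B/T/In/x, B/T/In/y, B/T/Out/x, B/T/Out/y, B/H/Stay/x, B/H/Stay/y, B/H/In/x, B/H/In/y, B/H/Out/x, B/H/Out/y.

12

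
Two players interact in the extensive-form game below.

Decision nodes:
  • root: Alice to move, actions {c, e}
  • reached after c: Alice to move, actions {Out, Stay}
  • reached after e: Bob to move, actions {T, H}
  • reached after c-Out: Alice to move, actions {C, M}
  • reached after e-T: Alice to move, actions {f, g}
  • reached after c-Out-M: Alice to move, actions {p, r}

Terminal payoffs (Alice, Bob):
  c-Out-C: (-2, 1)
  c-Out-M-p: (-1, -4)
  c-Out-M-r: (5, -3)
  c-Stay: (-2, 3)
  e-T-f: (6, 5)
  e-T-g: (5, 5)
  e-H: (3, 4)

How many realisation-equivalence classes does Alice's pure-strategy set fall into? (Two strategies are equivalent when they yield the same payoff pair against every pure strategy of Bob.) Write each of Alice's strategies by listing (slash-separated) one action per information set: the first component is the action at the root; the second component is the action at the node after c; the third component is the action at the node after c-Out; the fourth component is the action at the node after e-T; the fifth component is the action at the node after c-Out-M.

6

Alice has 32 pure strategies: c/Out/C/f/p, c/Out/C/f/r, c/Out/C/g/p, c/Out/C/g/r, c/Out/M/f/p, c/Out/M/f/r, c/Out/M/g/p, c/Out/M/g/r, c/Stay/C/f/p, c/Stay/C/f/r, c/Stay/C/g/p, c/Stay/C/g/r, c/Stay/M/f/p, c/Stay/M/f/r, c/Stay/M/g/p, c/Stay/M/g/r, e/Out/C/f/p, e/Out/C/f/r, e/Out/C/g/p, e/Out/C/g/r, e/Out/M/f/p, e/Out/M/f/r, e/Out/M/g/p, e/Out/M/g/r, e/Stay/C/f/p, e/Stay/C/f/r, e/Stay/C/g/p, e/Stay/C/g/r, e/Stay/M/f/p, e/Stay/M/f/r, e/Stay/M/g/p, e/Stay/M/g/r. Columns: T, H.
{c/Out/C/f/p, c/Out/C/f/r, c/Out/C/g/p, c/Out/C/g/r} → row (-2,1) (-2,1)
{c/Out/M/f/p, c/Out/M/g/p} → row (-1,-4) (-1,-4)
{c/Out/M/f/r, c/Out/M/g/r} → row (5,-3) (5,-3)
{c/Stay/C/f/p, c/Stay/C/f/r, c/Stay/C/g/p, c/Stay/C/g/r, c/Stay/M/f/p, c/Stay/M/f/r, c/Stay/M/g/p, c/Stay/M/g/r} → row (-2,3) (-2,3)
{e/Out/C/f/p, e/Out/C/f/r, e/Out/M/f/p, e/Out/M/f/r, e/Stay/C/f/p, e/Stay/C/f/r, e/Stay/M/f/p, e/Stay/M/f/r} → row (6,5) (3,4)
{e/Out/C/g/p, e/Out/C/g/r, e/Out/M/g/p, e/Out/M/g/r, e/Stay/C/g/p, e/Stay/C/g/r, e/Stay/M/g/p, e/Stay/M/g/r} → row (5,5) (3,4)
That's 6 distinct rows out of 32 strategies.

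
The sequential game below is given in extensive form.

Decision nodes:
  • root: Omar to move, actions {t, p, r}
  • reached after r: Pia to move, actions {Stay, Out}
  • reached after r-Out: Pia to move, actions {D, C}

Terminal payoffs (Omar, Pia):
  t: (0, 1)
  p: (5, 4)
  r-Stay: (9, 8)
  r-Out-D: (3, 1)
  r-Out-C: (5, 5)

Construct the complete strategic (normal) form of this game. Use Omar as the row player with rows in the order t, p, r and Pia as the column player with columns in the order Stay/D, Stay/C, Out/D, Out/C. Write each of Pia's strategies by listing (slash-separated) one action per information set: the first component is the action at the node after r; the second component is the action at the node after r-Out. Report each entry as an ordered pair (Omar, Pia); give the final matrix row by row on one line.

       Stay/D   Stay/C    Out/D    Out/C
   t    (0,1)    (0,1)    (0,1)    (0,1)
   p    (5,4)    (5,4)    (5,4)    (5,4)
   r    (9,8)    (9,8)    (3,1)    (5,5)

t: (0,1) (0,1) (0,1) (0,1) | p: (5,4) (5,4) (5,4) (5,4) | r: (9,8) (9,8) (3,1) (5,5)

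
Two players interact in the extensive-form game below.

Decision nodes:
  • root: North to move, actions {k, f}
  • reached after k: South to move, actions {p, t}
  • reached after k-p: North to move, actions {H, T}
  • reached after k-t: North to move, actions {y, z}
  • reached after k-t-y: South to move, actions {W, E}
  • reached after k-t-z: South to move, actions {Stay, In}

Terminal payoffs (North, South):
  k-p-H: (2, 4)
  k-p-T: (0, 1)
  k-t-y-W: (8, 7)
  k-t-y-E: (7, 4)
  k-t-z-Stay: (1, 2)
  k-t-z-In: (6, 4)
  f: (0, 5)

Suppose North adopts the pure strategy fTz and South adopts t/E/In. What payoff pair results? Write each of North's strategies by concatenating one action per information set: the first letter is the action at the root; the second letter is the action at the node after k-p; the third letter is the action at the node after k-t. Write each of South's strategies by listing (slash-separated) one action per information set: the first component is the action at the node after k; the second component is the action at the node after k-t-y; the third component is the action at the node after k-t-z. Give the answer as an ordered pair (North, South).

(0, 5)

Trace the play path from the root:
  North plays f
→ terminal payoff (0, 5).
(North's choice at the node after k-p is never reached on this path, so it doesn't affect the outcome.)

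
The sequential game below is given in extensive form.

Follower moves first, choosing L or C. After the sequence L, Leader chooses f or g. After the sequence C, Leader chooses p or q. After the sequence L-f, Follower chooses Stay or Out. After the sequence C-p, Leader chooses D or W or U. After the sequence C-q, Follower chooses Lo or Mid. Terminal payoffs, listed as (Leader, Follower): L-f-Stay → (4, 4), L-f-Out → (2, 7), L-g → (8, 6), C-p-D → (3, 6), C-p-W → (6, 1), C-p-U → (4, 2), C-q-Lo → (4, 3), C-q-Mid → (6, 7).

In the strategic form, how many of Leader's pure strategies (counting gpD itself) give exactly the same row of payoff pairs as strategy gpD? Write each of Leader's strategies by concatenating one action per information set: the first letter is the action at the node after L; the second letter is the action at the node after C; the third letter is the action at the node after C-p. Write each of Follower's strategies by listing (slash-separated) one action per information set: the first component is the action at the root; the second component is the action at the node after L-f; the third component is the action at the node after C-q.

Row for gpD (columns L/Stay/Lo, L/Stay/Mid, L/Out/Lo, L/Out/Mid, C/Stay/Lo, C/Stay/Mid, C/Out/Lo, C/Out/Mid): (8,6) (8,6) (8,6) (8,6) (3,6) (3,6) (3,6) (3,6).
Every one of Leader's information sets is on the play path for some reply by Follower when Leader follows gpD.
Changing the action at any of them therefore changes at least one column, so only gpD itself gives this row.

1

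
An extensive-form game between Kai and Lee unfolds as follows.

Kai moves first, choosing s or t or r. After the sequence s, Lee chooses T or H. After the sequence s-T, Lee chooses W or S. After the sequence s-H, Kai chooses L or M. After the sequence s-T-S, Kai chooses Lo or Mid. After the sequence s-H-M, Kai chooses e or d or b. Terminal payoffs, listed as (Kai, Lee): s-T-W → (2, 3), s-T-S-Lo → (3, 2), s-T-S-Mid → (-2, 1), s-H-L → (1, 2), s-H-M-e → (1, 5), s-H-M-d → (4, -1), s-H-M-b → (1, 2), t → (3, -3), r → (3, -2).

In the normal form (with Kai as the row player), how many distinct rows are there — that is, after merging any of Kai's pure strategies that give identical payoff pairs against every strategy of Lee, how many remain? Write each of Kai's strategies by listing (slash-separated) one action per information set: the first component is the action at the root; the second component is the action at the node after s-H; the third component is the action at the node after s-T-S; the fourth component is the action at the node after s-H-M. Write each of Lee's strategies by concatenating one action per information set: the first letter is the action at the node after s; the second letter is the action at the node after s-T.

8

Kai has 36 pure strategies: s/L/Lo/e, s/L/Lo/d, s/L/Lo/b, s/L/Mid/e, s/L/Mid/d, s/L/Mid/b, s/M/Lo/e, s/M/Lo/d, s/M/Lo/b, s/M/Mid/e, s/M/Mid/d, s/M/Mid/b, t/L/Lo/e, t/L/Lo/d, t/L/Lo/b, t/L/Mid/e, t/L/Mid/d, t/L/Mid/b, t/M/Lo/e, t/M/Lo/d, t/M/Lo/b, t/M/Mid/e, t/M/Mid/d, t/M/Mid/b, r/L/Lo/e, r/L/Lo/d, r/L/Lo/b, r/L/Mid/e, r/L/Mid/d, r/L/Mid/b, r/M/Lo/e, r/M/Lo/d, r/M/Lo/b, r/M/Mid/e, r/M/Mid/d, r/M/Mid/b. Columns: TW, TS, HW, HS.
{s/L/Lo/e, s/L/Lo/d, s/L/Lo/b, s/M/Lo/b} → row (2,3) (3,2) (1,2) (1,2)
{s/L/Mid/e, s/L/Mid/d, s/L/Mid/b, s/M/Mid/b} → row (2,3) (-2,1) (1,2) (1,2)
{s/M/Lo/e} → row (2,3) (3,2) (1,5) (1,5)
{s/M/Lo/d} → row (2,3) (3,2) (4,-1) (4,-1)
{s/M/Mid/e} → row (2,3) (-2,1) (1,5) (1,5)
{s/M/Mid/d} → row (2,3) (-2,1) (4,-1) (4,-1)
{t/L/Lo/e, t/L/Lo/d, t/L/Lo/b, t/L/Mid/e, t/L/Mid/d, t/L/Mid/b, t/M/Lo/e, t/M/Lo/d, t/M/Lo/b, t/M/Mid/e, t/M/Mid/d, t/M/Mid/b} → row (3,-3) (3,-3) (3,-3) (3,-3)
{r/L/Lo/e, r/L/Lo/d, r/L/Lo/b, r/L/Mid/e, r/L/Mid/d, r/L/Mid/b, r/M/Lo/e, r/M/Lo/d, r/M/Lo/b, r/M/Mid/e, r/M/Mid/d, r/M/Mid/b} → row (3,-2) (3,-2) (3,-2) (3,-2)
That's 8 distinct rows out of 36 strategies.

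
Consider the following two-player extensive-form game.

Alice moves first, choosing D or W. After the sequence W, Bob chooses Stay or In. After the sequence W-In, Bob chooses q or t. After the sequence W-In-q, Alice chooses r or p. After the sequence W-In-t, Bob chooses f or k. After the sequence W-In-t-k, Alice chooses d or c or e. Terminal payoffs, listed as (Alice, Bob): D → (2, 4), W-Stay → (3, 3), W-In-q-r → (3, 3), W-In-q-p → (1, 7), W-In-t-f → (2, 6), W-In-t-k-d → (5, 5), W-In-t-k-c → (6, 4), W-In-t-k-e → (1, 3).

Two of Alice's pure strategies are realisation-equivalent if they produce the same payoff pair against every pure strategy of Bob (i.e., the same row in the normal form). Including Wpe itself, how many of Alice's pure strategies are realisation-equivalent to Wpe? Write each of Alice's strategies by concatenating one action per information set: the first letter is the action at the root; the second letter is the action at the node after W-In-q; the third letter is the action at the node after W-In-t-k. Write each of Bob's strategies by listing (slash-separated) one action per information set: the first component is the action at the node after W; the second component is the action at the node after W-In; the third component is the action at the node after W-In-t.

Row for Wpe (columns Stay/q/f, Stay/q/k, Stay/t/f, Stay/t/k, In/q/f, In/q/k, In/t/f, In/t/k): (3,3) (3,3) (3,3) (3,3) (1,7) (1,7) (2,6) (1,3).
Every one of Alice's information sets is on the play path for some reply by Bob when Alice follows Wpe.
Changing the action at any of them therefore changes at least one column, so only Wpe itself gives this row.

1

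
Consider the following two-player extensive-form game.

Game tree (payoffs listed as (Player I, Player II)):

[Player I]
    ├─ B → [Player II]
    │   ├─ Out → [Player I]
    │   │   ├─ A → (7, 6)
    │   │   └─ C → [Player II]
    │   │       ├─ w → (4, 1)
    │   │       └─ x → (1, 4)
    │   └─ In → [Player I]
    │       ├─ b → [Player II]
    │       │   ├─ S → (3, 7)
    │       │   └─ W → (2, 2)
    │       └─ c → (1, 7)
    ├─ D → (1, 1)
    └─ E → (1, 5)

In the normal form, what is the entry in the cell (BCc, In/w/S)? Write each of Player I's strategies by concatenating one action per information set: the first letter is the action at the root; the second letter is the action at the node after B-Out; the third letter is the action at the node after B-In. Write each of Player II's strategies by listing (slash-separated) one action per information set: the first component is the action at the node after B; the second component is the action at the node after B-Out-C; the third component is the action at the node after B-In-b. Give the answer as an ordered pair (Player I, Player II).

Trace the play path from the root:
  Player I plays B
  Player II plays In at [B]
  Player I plays c at [B-In]
→ terminal payoff (1, 7).
(Player I's choice at the node after B-Out is never reached on this path, so it doesn't affect the outcome.)

(1, 7)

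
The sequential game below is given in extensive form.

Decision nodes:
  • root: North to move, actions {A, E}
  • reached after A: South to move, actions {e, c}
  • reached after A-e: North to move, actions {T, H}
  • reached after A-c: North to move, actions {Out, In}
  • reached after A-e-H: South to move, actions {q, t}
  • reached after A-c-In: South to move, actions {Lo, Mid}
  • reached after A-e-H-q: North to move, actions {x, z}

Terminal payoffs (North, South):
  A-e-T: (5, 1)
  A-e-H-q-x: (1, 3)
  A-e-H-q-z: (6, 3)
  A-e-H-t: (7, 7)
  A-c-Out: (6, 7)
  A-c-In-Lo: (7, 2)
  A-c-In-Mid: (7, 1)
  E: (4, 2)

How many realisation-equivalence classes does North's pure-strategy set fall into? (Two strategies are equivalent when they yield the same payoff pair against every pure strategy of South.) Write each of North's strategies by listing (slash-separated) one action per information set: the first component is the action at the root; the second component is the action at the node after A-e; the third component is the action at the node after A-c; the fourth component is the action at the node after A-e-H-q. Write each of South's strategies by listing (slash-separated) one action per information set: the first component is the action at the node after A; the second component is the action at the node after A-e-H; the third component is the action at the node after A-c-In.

North has 16 pure strategies: A/T/Out/x, A/T/Out/z, A/T/In/x, A/T/In/z, A/H/Out/x, A/H/Out/z, A/H/In/x, A/H/In/z, E/T/Out/x, E/T/Out/z, E/T/In/x, E/T/In/z, E/H/Out/x, E/H/Out/z, E/H/In/x, E/H/In/z. Columns: e/q/Lo, e/q/Mid, e/t/Lo, e/t/Mid, c/q/Lo, c/q/Mid, c/t/Lo, c/t/Mid.
{A/T/Out/x, A/T/Out/z} → row (5,1) (5,1) (5,1) (5,1) (6,7) (6,7) (6,7) (6,7)
{A/T/In/x, A/T/In/z} → row (5,1) (5,1) (5,1) (5,1) (7,2) (7,1) (7,2) (7,1)
{A/H/Out/x} → row (1,3) (1,3) (7,7) (7,7) (6,7) (6,7) (6,7) (6,7)
{A/H/Out/z} → row (6,3) (6,3) (7,7) (7,7) (6,7) (6,7) (6,7) (6,7)
{A/H/In/x} → row (1,3) (1,3) (7,7) (7,7) (7,2) (7,1) (7,2) (7,1)
{A/H/In/z} → row (6,3) (6,3) (7,7) (7,7) (7,2) (7,1) (7,2) (7,1)
{E/T/Out/x, E/T/Out/z, E/T/In/x, E/T/In/z, E/H/Out/x, E/H/Out/z, E/H/In/x, E/H/In/z} → row (4,2) (4,2) (4,2) (4,2) (4,2) (4,2) (4,2) (4,2)
That's 7 distinct rows out of 16 strategies.

7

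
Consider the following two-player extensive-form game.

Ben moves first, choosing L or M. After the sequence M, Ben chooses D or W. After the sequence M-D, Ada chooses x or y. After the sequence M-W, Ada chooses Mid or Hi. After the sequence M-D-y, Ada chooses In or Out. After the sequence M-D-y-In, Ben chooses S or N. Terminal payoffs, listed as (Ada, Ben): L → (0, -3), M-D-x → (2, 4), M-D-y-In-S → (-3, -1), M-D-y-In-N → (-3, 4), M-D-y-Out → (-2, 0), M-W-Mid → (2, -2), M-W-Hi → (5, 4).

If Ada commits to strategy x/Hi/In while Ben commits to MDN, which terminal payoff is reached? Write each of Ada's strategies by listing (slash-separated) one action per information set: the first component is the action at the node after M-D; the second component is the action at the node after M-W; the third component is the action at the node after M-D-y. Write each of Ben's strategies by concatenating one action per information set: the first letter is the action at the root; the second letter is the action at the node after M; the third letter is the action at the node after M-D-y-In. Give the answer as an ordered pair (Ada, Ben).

Trace the play path from the root:
  Ben plays M
  Ben plays D at [M]
  Ada plays x at [M-D]
→ terminal payoff (2, 4).
(Ada's choice at the node after M-W is never reached on this path, so it doesn't affect the outcome.)

(2, 4)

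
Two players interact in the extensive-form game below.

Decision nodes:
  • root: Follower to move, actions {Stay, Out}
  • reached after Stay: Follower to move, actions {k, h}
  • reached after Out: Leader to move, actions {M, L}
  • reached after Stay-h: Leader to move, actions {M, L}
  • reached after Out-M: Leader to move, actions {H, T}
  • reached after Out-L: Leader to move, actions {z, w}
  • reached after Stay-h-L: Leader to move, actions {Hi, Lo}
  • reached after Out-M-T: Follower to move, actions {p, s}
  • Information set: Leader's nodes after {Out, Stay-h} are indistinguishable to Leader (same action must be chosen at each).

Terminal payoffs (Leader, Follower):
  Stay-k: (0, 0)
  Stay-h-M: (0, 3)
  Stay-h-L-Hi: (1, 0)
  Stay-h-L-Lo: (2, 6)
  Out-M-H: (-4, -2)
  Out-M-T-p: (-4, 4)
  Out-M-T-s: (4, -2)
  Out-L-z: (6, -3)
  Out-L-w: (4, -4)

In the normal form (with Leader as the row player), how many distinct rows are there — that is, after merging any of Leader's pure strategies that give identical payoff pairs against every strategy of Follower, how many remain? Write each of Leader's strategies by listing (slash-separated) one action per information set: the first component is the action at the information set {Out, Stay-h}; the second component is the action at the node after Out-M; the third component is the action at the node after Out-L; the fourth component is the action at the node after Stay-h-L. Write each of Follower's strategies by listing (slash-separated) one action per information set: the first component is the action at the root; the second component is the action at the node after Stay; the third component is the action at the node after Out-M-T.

Leader has 16 pure strategies: M/H/z/Hi, M/H/z/Lo, M/H/w/Hi, M/H/w/Lo, M/T/z/Hi, M/T/z/Lo, M/T/w/Hi, M/T/w/Lo, L/H/z/Hi, L/H/z/Lo, L/H/w/Hi, L/H/w/Lo, L/T/z/Hi, L/T/z/Lo, L/T/w/Hi, L/T/w/Lo. Columns: Stay/k/p, Stay/k/s, Stay/h/p, Stay/h/s, Out/k/p, Out/k/s, Out/h/p, Out/h/s.
{M/H/z/Hi, M/H/z/Lo, M/H/w/Hi, M/H/w/Lo} → row (0,0) (0,0) (0,3) (0,3) (-4,-2) (-4,-2) (-4,-2) (-4,-2)
{M/T/z/Hi, M/T/z/Lo, M/T/w/Hi, M/T/w/Lo} → row (0,0) (0,0) (0,3) (0,3) (-4,4) (4,-2) (-4,4) (4,-2)
{L/H/z/Hi, L/T/z/Hi} → row (0,0) (0,0) (1,0) (1,0) (6,-3) (6,-3) (6,-3) (6,-3)
{L/H/z/Lo, L/T/z/Lo} → row (0,0) (0,0) (2,6) (2,6) (6,-3) (6,-3) (6,-3) (6,-3)
{L/H/w/Hi, L/T/w/Hi} → row (0,0) (0,0) (1,0) (1,0) (4,-4) (4,-4) (4,-4) (4,-4)
{L/H/w/Lo, L/T/w/Lo} → row (0,0) (0,0) (2,6) (2,6) (4,-4) (4,-4) (4,-4) (4,-4)
That's 6 distinct rows out of 16 strategies.

6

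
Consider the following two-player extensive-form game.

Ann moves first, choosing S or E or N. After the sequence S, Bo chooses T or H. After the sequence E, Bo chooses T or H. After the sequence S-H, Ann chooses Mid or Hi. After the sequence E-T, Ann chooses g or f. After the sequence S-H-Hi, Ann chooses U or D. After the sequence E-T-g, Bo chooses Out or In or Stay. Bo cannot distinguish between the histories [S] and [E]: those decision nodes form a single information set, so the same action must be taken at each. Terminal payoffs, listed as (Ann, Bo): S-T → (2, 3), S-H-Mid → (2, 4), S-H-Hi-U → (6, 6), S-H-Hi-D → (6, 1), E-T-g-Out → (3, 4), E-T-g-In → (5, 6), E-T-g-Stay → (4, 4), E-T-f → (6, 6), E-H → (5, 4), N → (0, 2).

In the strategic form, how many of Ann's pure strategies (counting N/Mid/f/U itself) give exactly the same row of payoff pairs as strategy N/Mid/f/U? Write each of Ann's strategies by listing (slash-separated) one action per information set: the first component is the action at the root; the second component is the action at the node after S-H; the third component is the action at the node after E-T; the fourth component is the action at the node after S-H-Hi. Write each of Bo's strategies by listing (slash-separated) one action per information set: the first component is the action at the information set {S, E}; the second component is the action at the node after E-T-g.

Row for N/Mid/f/U (columns T/Out, T/In, T/Stay, H/Out, H/In, H/Stay): (0,2) (0,2) (0,2) (0,2) (0,2) (0,2).
Under N/Mid/f/U, Ann's choice at the node after S-H and at the node after E-T and at the node after S-H-Hi can never be reached regardless of what Bo does, so varying those choices leaves every outcome unchanged.
Holding the reachable choices fixed and varying the unreachable ones freely already gives 2 × 2 × 2 = 8 equivalent strategies.
No other strategy reproduces this row, so those 8 are the full class: N/Mid/g/U, N/Mid/g/D, N/Mid/f/U, N/Mid/f/D, N/Hi/g/U, N/Hi/g/D, N/Hi/f/U, N/Hi/f/D.

8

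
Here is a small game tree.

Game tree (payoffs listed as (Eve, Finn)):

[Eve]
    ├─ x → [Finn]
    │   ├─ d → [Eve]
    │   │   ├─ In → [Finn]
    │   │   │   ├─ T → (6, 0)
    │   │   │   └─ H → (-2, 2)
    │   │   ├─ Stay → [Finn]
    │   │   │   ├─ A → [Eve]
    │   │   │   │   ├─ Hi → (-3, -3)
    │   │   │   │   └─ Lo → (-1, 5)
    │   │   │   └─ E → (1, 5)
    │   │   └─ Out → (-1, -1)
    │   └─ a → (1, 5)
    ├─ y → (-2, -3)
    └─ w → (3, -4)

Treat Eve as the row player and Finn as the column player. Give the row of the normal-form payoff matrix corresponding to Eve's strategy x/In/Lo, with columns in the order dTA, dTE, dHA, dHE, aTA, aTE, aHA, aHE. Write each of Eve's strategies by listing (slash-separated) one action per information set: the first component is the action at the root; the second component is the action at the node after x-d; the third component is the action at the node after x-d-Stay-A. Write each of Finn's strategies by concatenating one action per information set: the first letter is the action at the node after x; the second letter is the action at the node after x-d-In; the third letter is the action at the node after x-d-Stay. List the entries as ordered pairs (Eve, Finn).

vs dTA: Eve plays x → Finn plays d at [x] → Eve plays In at [x-d] → Finn plays T at [x-d-In] → (6, 0)
vs dTE: Eve plays x → Finn plays d at [x] → Eve plays In at [x-d] → Finn plays T at [x-d-In] → (6, 0)
vs dHA: Eve plays x → Finn plays d at [x] → Eve plays In at [x-d] → Finn plays H at [x-d-In] → (-2, 2)
vs dHE: Eve plays x → Finn plays d at [x] → Eve plays In at [x-d] → Finn plays H at [x-d-In] → (-2, 2)
vs aTA: Eve plays x → Finn plays a at [x] → (1, 5)
vs aTE: Eve plays x → Finn plays a at [x] → (1, 5)
vs aHA: Eve plays x → Finn plays a at [x] → (1, 5)
vs aHE: Eve plays x → Finn plays a at [x] → (1, 5)

(6,0) (6,0) (-2,2) (-2,2) (1,5) (1,5) (1,5) (1,5)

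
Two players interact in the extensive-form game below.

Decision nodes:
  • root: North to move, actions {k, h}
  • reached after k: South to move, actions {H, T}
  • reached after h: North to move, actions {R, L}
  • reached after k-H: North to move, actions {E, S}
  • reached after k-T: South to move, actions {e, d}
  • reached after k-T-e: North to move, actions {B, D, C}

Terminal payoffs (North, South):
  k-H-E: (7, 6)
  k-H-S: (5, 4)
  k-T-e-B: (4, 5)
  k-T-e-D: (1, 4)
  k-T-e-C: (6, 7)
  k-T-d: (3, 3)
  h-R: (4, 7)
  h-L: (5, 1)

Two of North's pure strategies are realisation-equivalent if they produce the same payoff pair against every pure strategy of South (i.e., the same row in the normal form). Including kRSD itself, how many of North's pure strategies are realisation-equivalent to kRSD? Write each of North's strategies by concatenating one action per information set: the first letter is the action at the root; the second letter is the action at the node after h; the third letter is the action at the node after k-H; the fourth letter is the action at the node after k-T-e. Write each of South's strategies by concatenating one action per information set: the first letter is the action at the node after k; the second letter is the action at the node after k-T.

Row for kRSD (columns He, Hd, Te, Td): (5,4) (5,4) (1,4) (3,3).
Under kRSD, North's choice at the node after h can never be reached regardless of what South does, so varying those choices leaves every outcome unchanged.
Holding the reachable choices fixed and varying the unreachable one freely already gives 2 equivalent strategies.
No other strategy reproduces this row, so those 2 are the full class: kRSD, kLSD.

2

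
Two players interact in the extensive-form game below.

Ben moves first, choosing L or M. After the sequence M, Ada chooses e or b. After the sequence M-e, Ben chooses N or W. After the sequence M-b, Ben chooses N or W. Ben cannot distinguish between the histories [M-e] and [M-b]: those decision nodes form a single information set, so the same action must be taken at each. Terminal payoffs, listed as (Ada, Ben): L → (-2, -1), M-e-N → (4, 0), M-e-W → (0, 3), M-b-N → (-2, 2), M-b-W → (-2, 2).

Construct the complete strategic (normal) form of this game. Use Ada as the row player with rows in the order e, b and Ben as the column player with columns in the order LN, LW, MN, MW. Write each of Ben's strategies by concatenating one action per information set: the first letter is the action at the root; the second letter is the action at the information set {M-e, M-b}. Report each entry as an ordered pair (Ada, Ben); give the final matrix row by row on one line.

e: (-2,-1) (-2,-1) (4,0) (0,3) | b: (-2,-1) (-2,-1) (-2,2) (-2,2)

Row e: LN→(-2,-1), LW→(-2,-1), MN→(4,0), MW→(0,3)
Row b: LN→(-2,-1), LW→(-2,-1), MN→(-2,2), MW→(-2,2)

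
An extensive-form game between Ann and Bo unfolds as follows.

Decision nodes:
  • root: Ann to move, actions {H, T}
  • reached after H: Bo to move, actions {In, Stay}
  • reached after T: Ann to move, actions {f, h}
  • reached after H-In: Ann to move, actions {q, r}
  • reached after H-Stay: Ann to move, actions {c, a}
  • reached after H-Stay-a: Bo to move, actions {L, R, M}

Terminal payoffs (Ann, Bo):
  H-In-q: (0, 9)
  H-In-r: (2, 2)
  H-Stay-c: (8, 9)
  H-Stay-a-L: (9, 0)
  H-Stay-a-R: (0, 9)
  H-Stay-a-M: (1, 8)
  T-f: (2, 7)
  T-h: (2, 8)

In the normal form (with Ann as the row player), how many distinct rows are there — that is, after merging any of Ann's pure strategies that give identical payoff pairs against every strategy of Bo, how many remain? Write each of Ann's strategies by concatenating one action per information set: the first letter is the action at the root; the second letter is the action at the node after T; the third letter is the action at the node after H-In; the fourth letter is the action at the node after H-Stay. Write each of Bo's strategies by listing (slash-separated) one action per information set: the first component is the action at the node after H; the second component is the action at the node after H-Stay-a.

Ann has 16 pure strategies: Hfqc, Hfqa, Hfrc, Hfra, Hhqc, Hhqa, Hhrc, Hhra, Tfqc, Tfqa, Tfrc, Tfra, Thqc, Thqa, Thrc, Thra. Columns: In/L, In/R, In/M, Stay/L, Stay/R, Stay/M.
{Hfqc, Hhqc} → row (0,9) (0,9) (0,9) (8,9) (8,9) (8,9)
{Hfqa, Hhqa} → row (0,9) (0,9) (0,9) (9,0) (0,9) (1,8)
{Hfrc, Hhrc} → row (2,2) (2,2) (2,2) (8,9) (8,9) (8,9)
{Hfra, Hhra} → row (2,2) (2,2) (2,2) (9,0) (0,9) (1,8)
{Tfqc, Tfqa, Tfrc, Tfra} → row (2,7) (2,7) (2,7) (2,7) (2,7) (2,7)
{Thqc, Thqa, Thrc, Thra} → row (2,8) (2,8) (2,8) (2,8) (2,8) (2,8)
That's 6 distinct rows out of 16 strategies.

6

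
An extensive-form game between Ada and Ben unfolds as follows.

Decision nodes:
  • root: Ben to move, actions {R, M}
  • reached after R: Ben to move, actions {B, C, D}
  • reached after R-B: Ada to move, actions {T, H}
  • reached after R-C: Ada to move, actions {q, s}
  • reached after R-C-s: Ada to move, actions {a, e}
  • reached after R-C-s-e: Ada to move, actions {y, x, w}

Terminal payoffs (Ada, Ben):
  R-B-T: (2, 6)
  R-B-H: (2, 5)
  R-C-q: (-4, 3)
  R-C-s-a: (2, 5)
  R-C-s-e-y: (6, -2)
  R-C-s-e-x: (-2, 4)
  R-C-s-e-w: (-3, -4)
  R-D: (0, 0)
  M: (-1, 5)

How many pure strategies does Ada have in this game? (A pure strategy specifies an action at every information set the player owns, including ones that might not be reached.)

24

Ada owns the node after R-B with actions {T, H} — two choices.
Ada owns the node after R-C with actions {q, s} — two choices.
Ada owns the node after R-C-s with actions {a, e} — two choices.
Ada owns the node after R-C-s-e with actions {y, x, w} — three choices.
A pure strategy fixes one action at each information set independently, so the count is the product 2 × 2 × 2 × 3 = 24.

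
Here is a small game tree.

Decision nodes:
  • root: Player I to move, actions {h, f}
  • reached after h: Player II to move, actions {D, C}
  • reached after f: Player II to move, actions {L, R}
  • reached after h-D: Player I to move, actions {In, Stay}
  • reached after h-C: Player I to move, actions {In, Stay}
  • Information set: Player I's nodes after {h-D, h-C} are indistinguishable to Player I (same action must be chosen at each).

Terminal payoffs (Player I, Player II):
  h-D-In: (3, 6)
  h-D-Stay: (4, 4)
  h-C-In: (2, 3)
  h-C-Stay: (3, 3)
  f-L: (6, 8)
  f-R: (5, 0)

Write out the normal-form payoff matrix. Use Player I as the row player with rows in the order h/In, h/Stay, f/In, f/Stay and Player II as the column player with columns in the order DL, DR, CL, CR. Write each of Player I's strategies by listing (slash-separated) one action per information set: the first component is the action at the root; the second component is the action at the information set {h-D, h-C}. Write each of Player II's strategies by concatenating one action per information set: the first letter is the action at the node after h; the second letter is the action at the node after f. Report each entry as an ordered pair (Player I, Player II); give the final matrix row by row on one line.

h/In: (3,6) (3,6) (2,3) (2,3) | h/Stay: (4,4) (4,4) (3,3) (3,3) | f/In: (6,8) (5,0) (6,8) (5,0) | f/Stay: (6,8) (5,0) (6,8) (5,0)

             DL       DR       CL       CR
  h/In    (3,6)    (3,6)    (2,3)    (2,3)
h/Stay    (4,4)    (4,4)    (3,3)    (3,3)
  f/In    (6,8)    (5,0)    (6,8)    (5,0)
f/Stay    (6,8)    (5,0)    (6,8)    (5,0)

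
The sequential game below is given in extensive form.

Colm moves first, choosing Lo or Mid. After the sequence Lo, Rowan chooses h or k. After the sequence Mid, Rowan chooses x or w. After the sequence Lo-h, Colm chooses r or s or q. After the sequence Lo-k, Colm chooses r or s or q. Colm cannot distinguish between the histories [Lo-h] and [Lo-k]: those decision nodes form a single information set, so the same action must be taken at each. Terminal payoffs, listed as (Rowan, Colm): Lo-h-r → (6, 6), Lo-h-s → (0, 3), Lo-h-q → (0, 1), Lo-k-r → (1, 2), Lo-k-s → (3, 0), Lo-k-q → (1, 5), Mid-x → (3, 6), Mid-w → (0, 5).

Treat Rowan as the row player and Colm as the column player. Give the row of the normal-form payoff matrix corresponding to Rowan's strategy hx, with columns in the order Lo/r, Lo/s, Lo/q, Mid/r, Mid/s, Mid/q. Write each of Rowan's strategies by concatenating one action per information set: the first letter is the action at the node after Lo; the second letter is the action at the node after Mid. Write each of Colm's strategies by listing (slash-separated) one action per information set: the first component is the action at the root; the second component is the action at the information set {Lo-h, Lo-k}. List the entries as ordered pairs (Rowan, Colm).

(6,6) (0,3) (0,1) (3,6) (3,6) (3,6)

vs Lo/r: Colm plays Lo → Rowan plays h at [Lo] → Colm plays r at [Lo-h] → (6, 6)
vs Lo/s: Colm plays Lo → Rowan plays h at [Lo] → Colm plays s at [Lo-h] → (0, 3)
vs Lo/q: Colm plays Lo → Rowan plays h at [Lo] → Colm plays q at [Lo-h] → (0, 1)
vs Mid/r: Colm plays Mid → Rowan plays x at [Mid] → (3, 6)
vs Mid/s: Colm plays Mid → Rowan plays x at [Mid] → (3, 6)
vs Mid/q: Colm plays Mid → Rowan plays x at [Mid] → (3, 6)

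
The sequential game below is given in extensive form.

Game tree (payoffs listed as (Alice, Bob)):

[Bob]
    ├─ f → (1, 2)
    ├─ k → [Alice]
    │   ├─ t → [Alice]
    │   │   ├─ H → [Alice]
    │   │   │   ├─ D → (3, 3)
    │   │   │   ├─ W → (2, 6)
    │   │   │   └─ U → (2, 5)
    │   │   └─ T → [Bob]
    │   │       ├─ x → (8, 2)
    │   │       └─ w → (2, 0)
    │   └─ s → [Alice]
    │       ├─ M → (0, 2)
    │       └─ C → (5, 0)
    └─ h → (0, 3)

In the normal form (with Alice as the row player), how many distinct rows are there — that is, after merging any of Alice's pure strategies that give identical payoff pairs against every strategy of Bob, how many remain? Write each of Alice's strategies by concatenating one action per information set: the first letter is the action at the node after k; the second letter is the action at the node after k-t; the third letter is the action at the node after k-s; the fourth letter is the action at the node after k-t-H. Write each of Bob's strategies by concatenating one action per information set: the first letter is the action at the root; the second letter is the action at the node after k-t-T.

Alice has 24 pure strategies: tHMD, tHMW, tHMU, tHCD, tHCW, tHCU, tTMD, tTMW, tTMU, tTCD, tTCW, tTCU, sHMD, sHMW, sHMU, sHCD, sHCW, sHCU, sTMD, sTMW, sTMU, sTCD, sTCW, sTCU. Columns: fx, fw, kx, kw, hx, hw.
{tHMD, tHCD} → row (1,2) (1,2) (3,3) (3,3) (0,3) (0,3)
{tHMW, tHCW} → row (1,2) (1,2) (2,6) (2,6) (0,3) (0,3)
{tHMU, tHCU} → row (1,2) (1,2) (2,5) (2,5) (0,3) (0,3)
{tTMD, tTMW, tTMU, tTCD, tTCW, tTCU} → row (1,2) (1,2) (8,2) (2,0) (0,3) (0,3)
{sHMD, sHMW, sHMU, sTMD, sTMW, sTMU} → row (1,2) (1,2) (0,2) (0,2) (0,3) (0,3)
{sHCD, sHCW, sHCU, sTCD, sTCW, sTCU} → row (1,2) (1,2) (5,0) (5,0) (0,3) (0,3)
That's 6 distinct rows out of 24 strategies.

6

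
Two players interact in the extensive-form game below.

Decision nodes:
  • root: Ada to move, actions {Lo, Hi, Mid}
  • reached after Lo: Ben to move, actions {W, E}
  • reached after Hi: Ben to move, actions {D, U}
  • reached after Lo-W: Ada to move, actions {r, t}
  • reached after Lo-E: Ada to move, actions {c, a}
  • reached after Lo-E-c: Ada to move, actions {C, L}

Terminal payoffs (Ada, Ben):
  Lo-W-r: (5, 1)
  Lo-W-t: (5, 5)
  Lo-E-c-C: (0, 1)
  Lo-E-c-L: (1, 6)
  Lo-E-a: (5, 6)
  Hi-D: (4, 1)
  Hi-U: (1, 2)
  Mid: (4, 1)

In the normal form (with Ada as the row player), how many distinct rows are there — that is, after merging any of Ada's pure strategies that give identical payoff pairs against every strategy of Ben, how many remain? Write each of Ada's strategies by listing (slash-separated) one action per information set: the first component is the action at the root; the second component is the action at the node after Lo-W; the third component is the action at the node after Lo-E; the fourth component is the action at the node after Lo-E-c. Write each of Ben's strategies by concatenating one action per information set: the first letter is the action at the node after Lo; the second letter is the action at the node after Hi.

Ada has 24 pure strategies: Lo/r/c/C, Lo/r/c/L, Lo/r/a/C, Lo/r/a/L, Lo/t/c/C, Lo/t/c/L, Lo/t/a/C, Lo/t/a/L, Hi/r/c/C, Hi/r/c/L, Hi/r/a/C, Hi/r/a/L, Hi/t/c/C, Hi/t/c/L, Hi/t/a/C, Hi/t/a/L, Mid/r/c/C, Mid/r/c/L, Mid/r/a/C, Mid/r/a/L, Mid/t/c/C, Mid/t/c/L, Mid/t/a/C, Mid/t/a/L. Columns: WD, WU, ED, EU.
{Lo/r/c/C} → row (5,1) (5,1) (0,1) (0,1)
{Lo/r/c/L} → row (5,1) (5,1) (1,6) (1,6)
{Lo/r/a/C, Lo/r/a/L} → row (5,1) (5,1) (5,6) (5,6)
{Lo/t/c/C} → row (5,5) (5,5) (0,1) (0,1)
{Lo/t/c/L} → row (5,5) (5,5) (1,6) (1,6)
{Lo/t/a/C, Lo/t/a/L} → row (5,5) (5,5) (5,6) (5,6)
{Hi/r/c/C, Hi/r/c/L, Hi/r/a/C, Hi/r/a/L, Hi/t/c/C, Hi/t/c/L, Hi/t/a/C, Hi/t/a/L} → row (4,1) (1,2) (4,1) (1,2)
{Mid/r/c/C, Mid/r/c/L, Mid/r/a/C, Mid/r/a/L, Mid/t/c/C, Mid/t/c/L, Mid/t/a/C, Mid/t/a/L} → row (4,1) (4,1) (4,1) (4,1)
That's 8 distinct rows out of 24 strategies.

8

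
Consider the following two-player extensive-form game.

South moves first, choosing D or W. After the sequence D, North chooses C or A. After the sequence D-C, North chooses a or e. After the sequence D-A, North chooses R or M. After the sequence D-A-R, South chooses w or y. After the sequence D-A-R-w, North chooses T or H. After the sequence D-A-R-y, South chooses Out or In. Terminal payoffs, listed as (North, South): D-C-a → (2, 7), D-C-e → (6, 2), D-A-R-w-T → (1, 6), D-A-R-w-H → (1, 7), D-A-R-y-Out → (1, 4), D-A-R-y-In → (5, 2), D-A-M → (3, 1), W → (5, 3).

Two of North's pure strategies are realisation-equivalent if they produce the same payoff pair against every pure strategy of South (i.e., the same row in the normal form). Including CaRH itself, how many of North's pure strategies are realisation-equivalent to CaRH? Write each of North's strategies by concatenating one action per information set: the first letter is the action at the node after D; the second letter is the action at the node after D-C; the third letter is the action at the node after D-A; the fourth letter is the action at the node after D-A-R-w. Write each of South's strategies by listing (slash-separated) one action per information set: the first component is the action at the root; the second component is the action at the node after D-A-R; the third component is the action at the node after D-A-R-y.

4

Row for CaRH (columns D/w/Out, D/w/In, D/y/Out, D/y/In, W/w/Out, W/w/In, W/y/Out, W/y/In): (2,7) (2,7) (2,7) (2,7) (5,3) (5,3) (5,3) (5,3).
Under CaRH, North's choice at the node after D-A and at the node after D-A-R-w can never be reached regardless of what South does, so varying those choices leaves every outcome unchanged.
Holding the reachable choices fixed and varying the unreachable ones freely already gives 2 × 2 = 4 equivalent strategies.
No other strategy reproduces this row, so those 4 are the full class: CaRT, CaRH, CaMT, CaMH.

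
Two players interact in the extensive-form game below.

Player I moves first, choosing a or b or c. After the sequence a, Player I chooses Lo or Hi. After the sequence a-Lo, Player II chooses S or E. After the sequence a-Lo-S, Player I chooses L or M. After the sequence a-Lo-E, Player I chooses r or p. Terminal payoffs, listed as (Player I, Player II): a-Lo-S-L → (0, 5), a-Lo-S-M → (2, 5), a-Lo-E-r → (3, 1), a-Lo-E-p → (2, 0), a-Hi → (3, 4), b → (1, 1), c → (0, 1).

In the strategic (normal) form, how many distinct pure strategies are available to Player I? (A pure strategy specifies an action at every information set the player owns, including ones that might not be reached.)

Player I owns the root with actions {a, b, c} — three choices.
Player I owns the node after a with actions {Lo, Hi} — two choices.
Player I owns the node after a-Lo-S with actions {L, M} — two choices.
Player I owns the node after a-Lo-E with actions {r, p} — two choices.
A pure strategy fixes one action at each information set independently, so the count is the product 3 × 2 × 2 × 2 = 24.
(For reference, Player II has 2 pure strategies, giving a 24×2 normal-form matrix.)

24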